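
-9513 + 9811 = 298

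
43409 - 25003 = 18406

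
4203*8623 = 36242469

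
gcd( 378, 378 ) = 378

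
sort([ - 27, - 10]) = [ - 27, - 10] 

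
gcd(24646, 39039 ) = 1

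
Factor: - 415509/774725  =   - 3^1* 5^( - 2 )*7^(-1 )*19^(-1 )*43^1*233^( - 1)*3221^1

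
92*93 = 8556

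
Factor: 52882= 2^1*137^1*193^1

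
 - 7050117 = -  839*8403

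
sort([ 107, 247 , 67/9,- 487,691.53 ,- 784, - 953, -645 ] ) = [-953,-784, - 645, - 487,67/9, 107,247 , 691.53] 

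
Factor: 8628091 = 827^1*10433^1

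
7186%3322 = 542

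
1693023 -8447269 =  - 6754246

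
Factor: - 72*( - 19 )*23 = 31464 = 2^3*3^2*19^1*23^1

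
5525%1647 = 584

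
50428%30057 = 20371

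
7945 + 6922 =14867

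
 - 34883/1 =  - 34883= - 34883.00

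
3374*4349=14673526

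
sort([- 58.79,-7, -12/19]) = [ - 58.79,-7,  -  12/19 ]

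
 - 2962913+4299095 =1336182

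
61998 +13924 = 75922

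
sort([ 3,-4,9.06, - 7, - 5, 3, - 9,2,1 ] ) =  [ - 9, - 7,-5,- 4, 1,  2, 3,3, 9.06] 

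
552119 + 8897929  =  9450048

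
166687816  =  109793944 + 56893872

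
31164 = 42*742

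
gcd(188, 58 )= 2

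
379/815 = 379/815 = 0.47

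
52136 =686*76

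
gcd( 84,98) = 14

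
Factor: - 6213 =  - 3^1 * 19^1*109^1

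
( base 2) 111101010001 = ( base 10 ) 3921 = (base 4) 331101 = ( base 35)371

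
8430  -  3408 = 5022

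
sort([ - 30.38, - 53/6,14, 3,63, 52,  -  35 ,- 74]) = [ - 74, - 35, - 30.38, - 53/6,3,14 , 52, 63]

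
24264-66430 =-42166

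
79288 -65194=14094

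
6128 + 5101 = 11229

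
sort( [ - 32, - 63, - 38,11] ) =[ - 63, - 38, - 32, 11] 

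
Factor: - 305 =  - 5^1*61^1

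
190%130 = 60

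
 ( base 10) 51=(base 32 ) 1J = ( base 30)1L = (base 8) 63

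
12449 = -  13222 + 25671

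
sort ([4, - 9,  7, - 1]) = [- 9 , - 1,  4,  7 ] 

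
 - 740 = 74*( - 10 )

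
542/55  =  9 + 47/55 = 9.85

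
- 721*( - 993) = 715953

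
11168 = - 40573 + 51741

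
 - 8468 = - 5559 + -2909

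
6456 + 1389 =7845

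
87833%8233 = 5503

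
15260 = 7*2180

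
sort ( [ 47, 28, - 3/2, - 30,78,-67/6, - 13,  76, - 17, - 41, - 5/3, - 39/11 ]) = [ - 41,-30,- 17, - 13, - 67/6, - 39/11, - 5/3, - 3/2,  28,47, 76, 78 ]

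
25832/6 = 4305 +1/3  =  4305.33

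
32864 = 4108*8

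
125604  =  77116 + 48488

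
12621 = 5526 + 7095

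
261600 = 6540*40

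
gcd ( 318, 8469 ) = 3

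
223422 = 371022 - 147600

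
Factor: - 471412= - 2^2*67^1*1759^1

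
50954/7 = 50954/7 = 7279.14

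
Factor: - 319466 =-2^1*7^1 * 19^1* 1201^1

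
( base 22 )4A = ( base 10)98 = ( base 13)77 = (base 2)1100010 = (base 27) 3h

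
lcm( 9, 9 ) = 9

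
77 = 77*1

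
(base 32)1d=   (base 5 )140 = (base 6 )113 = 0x2d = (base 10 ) 45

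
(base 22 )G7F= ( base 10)7913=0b1111011101001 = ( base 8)17351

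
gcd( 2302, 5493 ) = 1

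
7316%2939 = 1438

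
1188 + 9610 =10798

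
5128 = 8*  641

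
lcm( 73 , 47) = 3431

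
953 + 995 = 1948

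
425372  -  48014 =377358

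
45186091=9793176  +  35392915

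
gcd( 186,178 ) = 2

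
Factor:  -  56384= - 2^6 * 881^1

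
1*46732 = 46732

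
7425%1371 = 570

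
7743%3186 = 1371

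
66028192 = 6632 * 9956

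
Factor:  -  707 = -7^1*101^1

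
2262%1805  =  457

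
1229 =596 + 633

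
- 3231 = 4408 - 7639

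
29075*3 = 87225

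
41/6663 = 41/6663 =0.01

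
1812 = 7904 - 6092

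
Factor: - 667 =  -23^1*29^1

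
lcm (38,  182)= 3458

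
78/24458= 39/12229 = 0.00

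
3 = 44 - 41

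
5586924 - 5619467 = -32543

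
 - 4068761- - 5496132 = 1427371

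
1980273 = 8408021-6427748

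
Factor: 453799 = 453799^1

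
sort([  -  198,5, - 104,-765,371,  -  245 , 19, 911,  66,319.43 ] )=[  -  765, - 245,-198, - 104,5,19,66,319.43, 371,911 ] 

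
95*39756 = 3776820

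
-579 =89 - 668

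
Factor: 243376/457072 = 7^(-1 )* 11^(-1 )*41^1 = 41/77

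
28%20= 8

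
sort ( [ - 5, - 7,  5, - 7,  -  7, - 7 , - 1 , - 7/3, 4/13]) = [ - 7 , - 7,- 7, - 7, - 5 ,- 7/3 ,  -  1,4/13,5]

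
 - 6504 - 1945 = - 8449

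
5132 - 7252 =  - 2120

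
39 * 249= 9711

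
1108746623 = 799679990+309066633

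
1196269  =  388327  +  807942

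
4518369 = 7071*639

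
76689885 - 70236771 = 6453114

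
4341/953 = 4 + 529/953 = 4.56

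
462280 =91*5080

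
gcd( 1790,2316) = 2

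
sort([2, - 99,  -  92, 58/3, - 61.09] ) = [ - 99,-92, - 61.09, 2, 58/3] 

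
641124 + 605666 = 1246790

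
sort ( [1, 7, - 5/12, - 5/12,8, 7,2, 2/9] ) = [-5/12, - 5/12, 2/9,1,2,7,7, 8]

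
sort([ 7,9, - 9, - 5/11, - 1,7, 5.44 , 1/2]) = [ -9, - 1, - 5/11,  1/2,5.44, 7, 7,9 ] 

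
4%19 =4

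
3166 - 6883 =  - 3717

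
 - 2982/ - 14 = 213 + 0/1 = 213.00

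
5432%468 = 284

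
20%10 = 0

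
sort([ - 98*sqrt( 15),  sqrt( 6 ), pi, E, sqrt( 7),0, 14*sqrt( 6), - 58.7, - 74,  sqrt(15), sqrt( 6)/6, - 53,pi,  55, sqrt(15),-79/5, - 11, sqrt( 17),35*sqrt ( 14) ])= [ - 98*sqrt( 15), - 74, - 58.7, - 53, - 79/5, - 11, 0,sqrt(6)/6,  sqrt( 6), sqrt (7), E , pi, pi, sqrt(15), sqrt ( 15), sqrt( 17 ),14*sqrt( 6), 55,35*sqrt( 14)]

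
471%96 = 87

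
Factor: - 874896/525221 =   -  2^4*  3^1*11^1*1657^1*525221^(-1) 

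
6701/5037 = 1 + 1664/5037 = 1.33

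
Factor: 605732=2^2*151433^1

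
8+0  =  8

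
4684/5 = 936 + 4/5 = 936.80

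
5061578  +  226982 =5288560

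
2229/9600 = 743/3200  =  0.23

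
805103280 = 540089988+265013292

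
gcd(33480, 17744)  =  8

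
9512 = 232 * 41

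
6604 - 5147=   1457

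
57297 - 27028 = 30269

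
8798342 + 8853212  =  17651554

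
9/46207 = 9/46207 = 0.00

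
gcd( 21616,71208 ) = 8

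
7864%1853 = 452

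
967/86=967/86=11.24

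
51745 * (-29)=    - 1500605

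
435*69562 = 30259470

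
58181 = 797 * 73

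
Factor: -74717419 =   -  7^1*563^1*18959^1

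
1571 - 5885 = -4314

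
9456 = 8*1182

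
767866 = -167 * ( - 4598 )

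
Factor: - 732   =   - 2^2  *3^1*61^1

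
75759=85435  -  9676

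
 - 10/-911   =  10/911 = 0.01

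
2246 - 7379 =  - 5133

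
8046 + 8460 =16506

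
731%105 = 101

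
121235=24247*5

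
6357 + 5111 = 11468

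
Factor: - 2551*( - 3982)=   10158082 = 2^1*11^1*181^1*2551^1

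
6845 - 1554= 5291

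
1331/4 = 332 + 3/4  =  332.75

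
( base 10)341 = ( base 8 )525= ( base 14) 1A5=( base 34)A1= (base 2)101010101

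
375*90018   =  33756750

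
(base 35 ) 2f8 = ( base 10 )2983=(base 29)3FP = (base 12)1887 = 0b101110100111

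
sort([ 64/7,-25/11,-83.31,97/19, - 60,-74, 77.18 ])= [-83.31, - 74, - 60,-25/11,  97/19, 64/7,77.18]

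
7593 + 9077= 16670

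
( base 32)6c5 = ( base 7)25022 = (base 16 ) 1985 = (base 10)6533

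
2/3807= 2/3807= 0.00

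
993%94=53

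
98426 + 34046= 132472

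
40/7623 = 40/7623= 0.01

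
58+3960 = 4018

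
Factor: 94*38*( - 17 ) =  - 2^2*17^1*19^1*47^1 = -60724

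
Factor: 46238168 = 2^3 *193^1*29947^1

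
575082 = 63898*9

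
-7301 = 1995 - 9296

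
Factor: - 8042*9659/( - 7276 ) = 2^ ( - 1) * 13^1*17^(-1)*107^( - 1)*743^1*4021^1 = 38838839/3638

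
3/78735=1/26245 =0.00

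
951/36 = 26 + 5/12 =26.42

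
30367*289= 8776063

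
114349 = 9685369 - 9571020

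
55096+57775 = 112871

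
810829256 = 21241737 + 789587519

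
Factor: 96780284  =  2^2* 1051^1*23021^1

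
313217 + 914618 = 1227835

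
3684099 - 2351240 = 1332859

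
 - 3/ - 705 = 1/235 = 0.00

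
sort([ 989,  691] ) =[691,989 ]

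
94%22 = 6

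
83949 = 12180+71769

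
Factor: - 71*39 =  - 2769 =-3^1*13^1 *71^1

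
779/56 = 13+51/56 = 13.91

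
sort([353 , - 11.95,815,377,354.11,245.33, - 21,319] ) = [ - 21,-11.95 , 245.33, 319,  353, 354.11,377,815] 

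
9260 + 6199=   15459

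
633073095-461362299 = 171710796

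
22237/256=86 + 221/256 = 86.86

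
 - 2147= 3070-5217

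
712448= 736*968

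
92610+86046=178656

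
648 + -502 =146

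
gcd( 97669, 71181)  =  11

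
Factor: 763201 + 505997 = 2^1*3^2*7^2*1439^1 = 1269198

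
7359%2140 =939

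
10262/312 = 5131/156 = 32.89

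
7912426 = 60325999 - 52413573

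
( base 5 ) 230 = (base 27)2B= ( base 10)65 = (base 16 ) 41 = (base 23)2j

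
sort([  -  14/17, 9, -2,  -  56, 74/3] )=[ - 56,  -  2, - 14/17,9,74/3] 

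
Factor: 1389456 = 2^4*3^2*9649^1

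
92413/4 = 92413/4 =23103.25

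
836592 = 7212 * 116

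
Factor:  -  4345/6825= - 3^( - 1)*5^( - 1 ) * 7^( - 1)*11^1 * 13^( - 1)*79^1 = - 869/1365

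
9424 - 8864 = 560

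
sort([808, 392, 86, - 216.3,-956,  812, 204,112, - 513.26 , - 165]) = [ - 956, - 513.26, - 216.3, - 165,86,112,  204, 392,808,812] 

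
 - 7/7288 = - 7/7288= - 0.00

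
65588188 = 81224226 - 15636038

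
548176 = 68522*8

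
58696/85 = 58696/85 =690.54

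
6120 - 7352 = - 1232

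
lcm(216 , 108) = 216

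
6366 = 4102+2264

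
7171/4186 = 7171/4186  =  1.71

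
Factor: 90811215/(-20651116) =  - 2^( - 2 ) *3^2*5^1*11^1*73^(- 1 )*197^(-1)*359^ (-1 )*383^1*479^1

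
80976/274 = 295  +  73/137 = 295.53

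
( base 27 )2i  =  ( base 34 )24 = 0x48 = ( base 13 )57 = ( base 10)72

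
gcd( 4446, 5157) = 9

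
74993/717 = 74993/717 = 104.59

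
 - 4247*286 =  - 1214642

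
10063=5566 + 4497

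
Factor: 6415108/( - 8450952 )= - 1603777/2112738 = - 2^(  -  1 )*3^ ( - 1)*7^1 * 197^1*1163^1*352123^( - 1) 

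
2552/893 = 2552/893 = 2.86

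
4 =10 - 6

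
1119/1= 1119 = 1119.00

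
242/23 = 10+12/23=10.52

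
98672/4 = 24668 = 24668.00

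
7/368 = 7/368 = 0.02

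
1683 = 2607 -924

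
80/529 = 80/529 = 0.15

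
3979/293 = 13  +  170/293 = 13.58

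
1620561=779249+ 841312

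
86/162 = 43/81 = 0.53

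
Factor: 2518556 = 2^2*103^1*6113^1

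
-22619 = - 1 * 22619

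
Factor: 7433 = 7433^1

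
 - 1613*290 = - 467770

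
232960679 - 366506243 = -133545564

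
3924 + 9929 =13853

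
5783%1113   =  218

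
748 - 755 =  - 7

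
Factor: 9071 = 47^1*193^1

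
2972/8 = 743/2= 371.50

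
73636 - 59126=14510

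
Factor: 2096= 2^4*131^1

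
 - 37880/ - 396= 95+65/99 = 95.66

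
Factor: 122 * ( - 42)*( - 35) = 179340 = 2^2*3^1*5^1*7^2*61^1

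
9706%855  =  301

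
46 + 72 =118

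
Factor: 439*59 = 25901 = 59^1*439^1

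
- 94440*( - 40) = 3777600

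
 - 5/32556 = - 1 + 32551/32556 = - 0.00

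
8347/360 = 8347/360 =23.19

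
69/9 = 23/3 = 7.67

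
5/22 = 5/22  =  0.23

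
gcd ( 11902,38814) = 2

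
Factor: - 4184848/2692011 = - 2^4*3^ ( - 1 ) * 7^( - 2 )*37^1*7069^1*18313^( - 1 )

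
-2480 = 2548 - 5028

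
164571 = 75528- - 89043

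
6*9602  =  57612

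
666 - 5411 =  - 4745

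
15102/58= 7551/29 = 260.38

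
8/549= 8/549 =0.01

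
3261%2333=928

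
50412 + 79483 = 129895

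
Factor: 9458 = 2^1*4729^1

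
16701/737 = 16701/737 =22.66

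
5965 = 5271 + 694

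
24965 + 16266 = 41231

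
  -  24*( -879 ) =21096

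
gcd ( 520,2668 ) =4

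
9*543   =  4887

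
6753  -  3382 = 3371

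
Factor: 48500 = 2^2*5^3*97^1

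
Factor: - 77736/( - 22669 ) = 2^3*3^1*41^1*79^1*22669^( - 1)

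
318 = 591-273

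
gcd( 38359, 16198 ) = 89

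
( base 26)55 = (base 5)1020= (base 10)135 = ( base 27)50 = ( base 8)207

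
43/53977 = 43/53977 = 0.00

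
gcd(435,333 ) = 3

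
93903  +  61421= 155324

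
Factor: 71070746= 2^1*35535373^1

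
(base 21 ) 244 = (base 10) 970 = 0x3CA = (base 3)1022221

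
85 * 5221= 443785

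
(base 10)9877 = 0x2695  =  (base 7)40540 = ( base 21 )1187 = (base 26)efn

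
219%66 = 21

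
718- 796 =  -78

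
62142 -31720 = 30422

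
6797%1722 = 1631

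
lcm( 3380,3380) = 3380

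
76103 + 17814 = 93917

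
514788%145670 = 77778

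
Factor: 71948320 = 2^5*5^1*449677^1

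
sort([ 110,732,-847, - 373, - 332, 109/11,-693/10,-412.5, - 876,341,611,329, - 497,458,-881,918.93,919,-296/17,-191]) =[  -  881, - 876, - 847,-497, - 412.5, -373, - 332,-191, - 693/10, - 296/17,  109/11, 110,329,341,458,  611,732,918.93, 919]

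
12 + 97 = 109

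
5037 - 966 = 4071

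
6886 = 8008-1122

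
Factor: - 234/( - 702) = 1/3 = 3^( - 1) 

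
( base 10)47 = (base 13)38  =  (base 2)101111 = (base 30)1H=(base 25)1M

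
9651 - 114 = 9537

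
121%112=9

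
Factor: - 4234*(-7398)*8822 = 276332670504 = 2^3 * 3^3*11^1* 29^1*73^1*137^1*401^1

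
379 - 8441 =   -  8062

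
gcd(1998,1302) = 6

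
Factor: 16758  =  2^1*3^2 * 7^2*19^1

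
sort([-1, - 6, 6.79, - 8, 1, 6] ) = [ - 8,  -  6, - 1,  1,6 , 6.79 ]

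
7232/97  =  74+54/97 = 74.56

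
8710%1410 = 250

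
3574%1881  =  1693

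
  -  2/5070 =-1+2534/2535 = -  0.00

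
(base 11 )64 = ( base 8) 106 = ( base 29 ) 2c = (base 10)70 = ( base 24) 2M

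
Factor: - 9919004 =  -2^2*2479751^1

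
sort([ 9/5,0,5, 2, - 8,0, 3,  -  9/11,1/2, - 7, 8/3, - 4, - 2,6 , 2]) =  [ - 8, - 7, - 4, - 2, - 9/11, 0,0, 1/2,9/5, 2 , 2,8/3, 3,5,6] 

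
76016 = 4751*16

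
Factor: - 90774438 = - 2^1*3^1*19^1*796267^1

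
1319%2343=1319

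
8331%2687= 270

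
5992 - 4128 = 1864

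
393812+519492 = 913304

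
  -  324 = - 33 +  - 291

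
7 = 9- 2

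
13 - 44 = -31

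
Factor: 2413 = 19^1*127^1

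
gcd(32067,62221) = 1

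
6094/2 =3047  =  3047.00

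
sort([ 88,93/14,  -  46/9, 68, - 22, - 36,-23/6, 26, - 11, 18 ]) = [-36,-22,-11, -46/9,- 23/6,93/14,18,26,68,88]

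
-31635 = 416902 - 448537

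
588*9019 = 5303172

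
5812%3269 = 2543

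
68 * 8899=605132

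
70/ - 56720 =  - 1 + 5665/5672=- 0.00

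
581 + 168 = 749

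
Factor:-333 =-3^2*37^1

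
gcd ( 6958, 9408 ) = 98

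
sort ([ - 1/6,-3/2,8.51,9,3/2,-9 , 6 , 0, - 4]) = [ - 9,-4, - 3/2, - 1/6 , 0, 3/2,6,8.51,9] 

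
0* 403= 0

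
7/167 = 7/167=0.04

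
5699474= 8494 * 671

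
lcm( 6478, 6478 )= 6478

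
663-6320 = - 5657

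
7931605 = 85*93313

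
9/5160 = 3/1720 = 0.00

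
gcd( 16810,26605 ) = 5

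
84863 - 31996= 52867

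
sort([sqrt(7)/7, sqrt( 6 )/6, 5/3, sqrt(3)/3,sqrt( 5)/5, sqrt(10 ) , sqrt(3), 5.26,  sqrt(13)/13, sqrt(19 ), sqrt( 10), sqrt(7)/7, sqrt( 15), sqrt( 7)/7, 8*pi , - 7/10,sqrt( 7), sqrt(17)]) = [ - 7/10 , sqrt(13)/13, sqrt(7) /7,sqrt( 7)/7, sqrt(7 )/7, sqrt (6)/6, sqrt(5) /5, sqrt (3)/3, 5/3, sqrt( 3) , sqrt( 7 ),sqrt(10), sqrt(10),sqrt(15) , sqrt( 17), sqrt(19 ), 5.26,8*pi] 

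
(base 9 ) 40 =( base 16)24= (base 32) 14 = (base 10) 36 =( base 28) 18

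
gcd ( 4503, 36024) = 4503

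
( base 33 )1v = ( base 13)4c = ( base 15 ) 44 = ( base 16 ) 40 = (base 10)64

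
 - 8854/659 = -14 + 372/659 = -13.44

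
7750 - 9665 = -1915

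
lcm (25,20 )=100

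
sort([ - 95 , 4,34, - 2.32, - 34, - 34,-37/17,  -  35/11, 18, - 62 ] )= [ - 95,  -  62,-34, - 34, - 35/11,-2.32, - 37/17,4,18,34 ] 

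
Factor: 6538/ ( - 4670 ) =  - 5^( - 1)*7^1 = -7/5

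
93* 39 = 3627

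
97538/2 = 48769=   48769.00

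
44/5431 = 44/5431 = 0.01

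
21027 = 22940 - 1913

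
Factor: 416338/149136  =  2^( - 3 )*3^( - 1 )*67^1 = 67/24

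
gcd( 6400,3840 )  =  1280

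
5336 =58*92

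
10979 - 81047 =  - 70068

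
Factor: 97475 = 5^2*7^1 * 557^1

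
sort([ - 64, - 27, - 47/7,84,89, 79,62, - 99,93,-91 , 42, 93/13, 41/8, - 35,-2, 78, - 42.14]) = [-99,-91,-64, -42.14,  -  35,  -  27,-47/7,-2, 41/8 , 93/13, 42, 62, 78, 79,84  ,  89,93 ]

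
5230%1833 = 1564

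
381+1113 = 1494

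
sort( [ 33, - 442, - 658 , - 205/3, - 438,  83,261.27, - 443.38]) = [ - 658 , - 443.38,-442, - 438, - 205/3, 33,83,261.27 ]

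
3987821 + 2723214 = 6711035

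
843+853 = 1696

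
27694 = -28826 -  - 56520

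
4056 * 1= 4056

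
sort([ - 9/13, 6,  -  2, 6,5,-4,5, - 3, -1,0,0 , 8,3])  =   [ - 4, - 3, - 2,-1, - 9/13,0,0,3,5,5 , 6,  6, 8]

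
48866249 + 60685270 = 109551519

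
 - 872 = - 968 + 96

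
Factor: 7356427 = 13^1*17^1*33287^1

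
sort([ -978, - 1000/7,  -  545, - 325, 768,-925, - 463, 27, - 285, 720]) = [ - 978,- 925,-545 ,-463, - 325,  -  285, - 1000/7,27, 720, 768 ] 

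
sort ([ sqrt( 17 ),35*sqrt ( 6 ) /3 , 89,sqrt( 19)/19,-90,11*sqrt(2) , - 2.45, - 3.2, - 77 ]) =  [ - 90, - 77,-3.2, - 2.45, sqrt( 19 ) /19,sqrt ( 17 ), 11 * sqrt( 2)  ,  35*sqrt( 6) /3,89] 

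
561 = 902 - 341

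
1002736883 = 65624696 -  - 937112187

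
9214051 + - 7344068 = 1869983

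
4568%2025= 518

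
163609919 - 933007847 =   -  769397928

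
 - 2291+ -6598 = -8889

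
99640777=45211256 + 54429521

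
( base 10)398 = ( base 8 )616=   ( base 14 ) 206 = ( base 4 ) 12032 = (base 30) D8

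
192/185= 192/185 = 1.04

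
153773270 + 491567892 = 645341162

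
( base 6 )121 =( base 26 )1N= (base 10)49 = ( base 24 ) 21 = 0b110001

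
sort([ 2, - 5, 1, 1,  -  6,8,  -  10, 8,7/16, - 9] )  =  [ - 10, - 9, - 6,-5 , 7/16, 1, 1, 2, 8, 8]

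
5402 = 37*146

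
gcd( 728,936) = 104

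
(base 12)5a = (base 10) 70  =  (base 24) 2M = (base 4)1012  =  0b1000110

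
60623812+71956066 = 132579878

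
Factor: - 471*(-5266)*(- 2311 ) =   -  5731940946= - 2^1*3^1*157^1 * 2311^1*2633^1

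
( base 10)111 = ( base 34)39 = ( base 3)11010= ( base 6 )303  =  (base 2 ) 1101111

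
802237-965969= - 163732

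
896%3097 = 896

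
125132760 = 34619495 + 90513265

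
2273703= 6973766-4700063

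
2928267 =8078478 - 5150211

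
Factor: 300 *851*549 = 140159700   =  2^2*3^3*5^2*23^1 * 37^1*61^1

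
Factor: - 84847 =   -  7^1*17^1*23^1 * 31^1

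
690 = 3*230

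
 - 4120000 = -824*5000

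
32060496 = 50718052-18657556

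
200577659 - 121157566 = 79420093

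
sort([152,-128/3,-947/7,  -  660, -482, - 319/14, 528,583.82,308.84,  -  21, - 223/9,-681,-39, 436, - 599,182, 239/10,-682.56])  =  [ - 682.56, - 681, - 660, - 599,-482,- 947/7, - 128/3,-39,-223/9  , - 319/14, - 21, 239/10,  152, 182 , 308.84,  436, 528, 583.82] 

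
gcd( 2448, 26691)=3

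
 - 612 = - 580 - 32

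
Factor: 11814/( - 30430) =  - 3^1*5^( - 1)*11^1*17^( - 1)= -33/85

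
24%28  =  24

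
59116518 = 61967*954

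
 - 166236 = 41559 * ( - 4 ) 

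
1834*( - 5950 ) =-10912300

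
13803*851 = 11746353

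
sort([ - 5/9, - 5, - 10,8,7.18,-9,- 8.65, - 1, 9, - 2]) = [ - 10, - 9, - 8.65,- 5,  -  2, -1, - 5/9,7.18, 8, 9]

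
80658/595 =80658/595 = 135.56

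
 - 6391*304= - 1942864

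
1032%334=30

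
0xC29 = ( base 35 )2ix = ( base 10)3113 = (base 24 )59h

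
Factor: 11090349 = 3^2*61^1 *20201^1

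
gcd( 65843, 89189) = 1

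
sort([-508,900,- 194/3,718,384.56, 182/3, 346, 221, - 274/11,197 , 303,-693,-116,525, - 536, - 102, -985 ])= [-985,-693, - 536, - 508,  -  116,-102 , - 194/3,-274/11, 182/3 , 197,221,303,346,  384.56,525 , 718,900 ]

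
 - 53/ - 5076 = 53/5076 = 0.01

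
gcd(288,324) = 36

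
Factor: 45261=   3^2*47^1*107^1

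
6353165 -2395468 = 3957697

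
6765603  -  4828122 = 1937481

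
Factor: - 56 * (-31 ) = 1736= 2^3 *7^1*31^1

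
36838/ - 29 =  - 1271 + 21/29 =- 1270.28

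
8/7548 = 2/1887 = 0.00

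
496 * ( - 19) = -9424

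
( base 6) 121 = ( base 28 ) 1L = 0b110001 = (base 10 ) 49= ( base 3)1211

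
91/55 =1 + 36/55 = 1.65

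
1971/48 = 41  +  1/16 = 41.06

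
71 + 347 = 418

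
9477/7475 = 729/575 = 1.27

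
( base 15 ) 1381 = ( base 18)CFD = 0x104b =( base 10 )4171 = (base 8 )10113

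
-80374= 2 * ( - 40187) 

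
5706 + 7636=13342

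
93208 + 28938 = 122146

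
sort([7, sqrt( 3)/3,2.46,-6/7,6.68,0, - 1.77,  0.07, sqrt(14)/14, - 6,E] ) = [ - 6,- 1.77,-6/7, 0, 0.07,sqrt(14)/14,  sqrt( 3)/3,2.46, E,  6.68,7 ]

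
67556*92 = 6215152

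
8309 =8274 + 35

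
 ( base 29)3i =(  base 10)105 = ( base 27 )3O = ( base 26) 41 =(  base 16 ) 69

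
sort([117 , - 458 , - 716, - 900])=[ - 900,-716, - 458,117]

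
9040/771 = 11 + 559/771 = 11.73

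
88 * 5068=445984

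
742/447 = 742/447 = 1.66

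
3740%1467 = 806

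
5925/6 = 987+1/2= 987.50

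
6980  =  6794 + 186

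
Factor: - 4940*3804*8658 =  - 2^5*3^3 * 5^1*13^2 * 19^1*37^1* 317^1 = - 162699058080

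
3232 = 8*404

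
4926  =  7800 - 2874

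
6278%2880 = 518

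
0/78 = 0 = 0.00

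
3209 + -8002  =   - 4793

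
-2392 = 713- 3105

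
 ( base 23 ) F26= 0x1f33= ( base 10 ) 7987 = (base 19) 1327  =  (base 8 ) 17463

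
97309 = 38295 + 59014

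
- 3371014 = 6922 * ( - 487 )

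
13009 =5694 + 7315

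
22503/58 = 387 + 57/58 = 387.98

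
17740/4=4435 = 4435.00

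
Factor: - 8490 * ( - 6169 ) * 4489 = 2^1*3^1 * 5^1*31^1*67^2*199^1*283^1 = 235110522090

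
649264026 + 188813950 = 838077976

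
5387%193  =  176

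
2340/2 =1170= 1170.00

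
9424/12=785 +1/3= 785.33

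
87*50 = 4350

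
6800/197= 34 + 102/197= 34.52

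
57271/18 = 3181 + 13/18 = 3181.72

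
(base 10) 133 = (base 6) 341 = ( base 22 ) 61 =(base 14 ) 97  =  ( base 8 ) 205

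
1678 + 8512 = 10190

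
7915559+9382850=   17298409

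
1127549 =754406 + 373143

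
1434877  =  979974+454903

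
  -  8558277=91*(-94047)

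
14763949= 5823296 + 8940653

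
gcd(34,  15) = 1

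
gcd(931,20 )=1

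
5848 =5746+102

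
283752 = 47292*6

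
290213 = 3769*77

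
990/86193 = 110/9577 = 0.01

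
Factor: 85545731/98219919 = 3^( - 1)*7^( - 1)*383^1*401^1*557^1*4677139^( - 1)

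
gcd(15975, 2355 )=15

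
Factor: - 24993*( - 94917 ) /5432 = 2^( - 3)*3^3*7^( - 1 )* 29^1 * 97^ ( -1 )*1091^1 * 2777^1 = 2372260581/5432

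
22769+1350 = 24119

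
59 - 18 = 41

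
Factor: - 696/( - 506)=2^2 * 3^1 *11^( - 1)*23^( - 1)*29^1 =348/253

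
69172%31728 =5716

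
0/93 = 0 = 0.00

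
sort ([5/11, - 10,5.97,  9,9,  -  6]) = [ - 10, - 6, 5/11,  5.97,9,9]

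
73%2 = 1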